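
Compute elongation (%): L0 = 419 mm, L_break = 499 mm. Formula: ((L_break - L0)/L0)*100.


Formula: Elongation (%) = ((L_break - L0) / L0) * 100
Step 1: Extension = 499 - 419 = 80 mm
Step 2: Elongation = (80 / 419) * 100
Step 3: Elongation = 0.190931 * 100 = 19.0931% ≈ 19.1%

19.1%


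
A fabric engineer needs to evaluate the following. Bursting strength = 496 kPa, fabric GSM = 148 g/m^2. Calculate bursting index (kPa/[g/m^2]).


Formula: Bursting Index = Bursting Strength / Fabric GSM
BI = 496 kPa / 148 g/m^2
BI = 3.351 kPa/(g/m^2)

3.351 kPa/(g/m^2)


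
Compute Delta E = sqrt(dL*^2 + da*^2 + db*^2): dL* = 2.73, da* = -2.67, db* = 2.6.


Formula: Delta E = sqrt(dL*^2 + da*^2 + db*^2)
Step 1: dL*^2 = 2.73^2 = 7.4529
Step 2: da*^2 = (-2.67)^2 = 7.1289
Step 3: db*^2 = 2.6^2 = 6.76
Step 4: Sum = 7.4529 + 7.1289 + 6.76 = 21.3418
Step 5: Delta E = sqrt(21.3418) = 4.62

4.62 Delta E


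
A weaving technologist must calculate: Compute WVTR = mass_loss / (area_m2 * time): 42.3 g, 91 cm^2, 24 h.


Formula: WVTR = mass_loss / (area * time)
Step 1: Convert area: 91 cm^2 = 0.0091 m^2
Step 2: WVTR = 42.3 g / (0.0091 m^2 * 24 h)
Step 3: WVTR = 42.3 / 0.2184 = 193.7 g/m^2/h

193.7 g/m^2/h


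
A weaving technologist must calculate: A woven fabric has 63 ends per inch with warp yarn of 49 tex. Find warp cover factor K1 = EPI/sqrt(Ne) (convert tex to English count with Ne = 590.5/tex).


Formula: K1 = EPI / sqrt(Ne), with Ne = 590.5 / tex_warp
Step 1: Ne = 590.5 / 49 = 12.051
Step 2: sqrt(Ne) = sqrt(12.051) = 3.4715
Step 3: K1 = 63 / 3.4715 = 18.1

18.1


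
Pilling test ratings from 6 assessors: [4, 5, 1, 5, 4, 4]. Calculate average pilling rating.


Formula: Mean = sum / count
Sum = 4 + 5 + 1 + 5 + 4 + 4 = 23
Mean = 23 / 6 = 3.8

3.8


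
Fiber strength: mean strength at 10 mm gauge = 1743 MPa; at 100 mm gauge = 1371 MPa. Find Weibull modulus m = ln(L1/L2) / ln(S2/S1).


Formula: m = ln(L1/L2) / ln(S2/S1)
Step 1: ln(L1/L2) = ln(10/100) = -2.30259
Step 2: S2/S1 = 1371/1743 = 0.78657
Step 3: ln(S2/S1) = ln(0.78657) = -0.24007
Step 4: m = -2.30259 / -0.24007 = 9.59

9.59 (Weibull m)


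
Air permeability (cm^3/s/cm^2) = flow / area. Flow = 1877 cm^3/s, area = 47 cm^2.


Formula: Air Permeability = Airflow / Test Area
AP = 1877 cm^3/s / 47 cm^2
AP = 39.9 cm^3/s/cm^2

39.9 cm^3/s/cm^2


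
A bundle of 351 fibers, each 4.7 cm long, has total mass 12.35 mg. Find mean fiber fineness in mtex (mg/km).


Formula: fineness (mtex) = mass (mg) / total length (km) = (mass_mg / total_length_m) * 1000
Step 1: Convert fiber length: 4.7 cm = 0.047 m
Step 2: Total fiber length = 351 * 0.047 = 16.497 m
Step 3: Linear density = 12.35 mg / 16.497 m = 0.7486 mg/m
Step 4: fineness = 0.7486 * 1000 = 748.6 mtex

748.6 mtex


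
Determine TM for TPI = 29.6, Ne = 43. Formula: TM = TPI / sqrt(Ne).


Formula: TM = TPI / sqrt(Ne)
Step 1: sqrt(Ne) = sqrt(43) = 6.5574
Step 2: TM = 29.6 / 6.5574 = 4.51

4.51 TM


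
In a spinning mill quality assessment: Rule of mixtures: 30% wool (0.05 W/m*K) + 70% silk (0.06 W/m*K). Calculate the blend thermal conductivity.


Formula: Blend property = (fraction_A * property_A) + (fraction_B * property_B)
Step 1: Contribution A = 30/100 * 0.05 W/m*K = 0.015 W/m*K
Step 2: Contribution B = 70/100 * 0.06 W/m*K = 0.042 W/m*K
Step 3: Blend thermal conductivity = 0.015 + 0.042 = 0.057 W/m*K

0.057 W/m*K


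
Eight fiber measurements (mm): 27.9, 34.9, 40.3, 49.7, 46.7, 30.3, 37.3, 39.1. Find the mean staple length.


Formula: Mean = sum of lengths / count
Sum = 27.9 + 34.9 + 40.3 + 49.7 + 46.7 + 30.3 + 37.3 + 39.1
Sum = 306.2 mm
Mean = 306.2 / 8 = 38.28 mm

38.28 mm


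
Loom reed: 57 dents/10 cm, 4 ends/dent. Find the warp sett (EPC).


Formula: EPC = (dents per 10 cm * ends per dent) / 10
Step 1: Total ends per 10 cm = 57 * 4 = 228
Step 2: EPC = 228 / 10 = 22.8 ends/cm

22.8 ends/cm


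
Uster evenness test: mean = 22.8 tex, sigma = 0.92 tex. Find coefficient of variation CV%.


Formula: CV% = (standard deviation / mean) * 100
Step 1: Ratio = 0.92 / 22.8 = 0.040351
Step 2: CV% = 0.040351 * 100 = 4.0351% ≈ 4.0%

4.0%


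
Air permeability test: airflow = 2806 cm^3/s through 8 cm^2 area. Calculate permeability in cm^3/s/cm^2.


Formula: Air Permeability = Airflow / Test Area
AP = 2806 cm^3/s / 8 cm^2
AP = 350.8 cm^3/s/cm^2

350.8 cm^3/s/cm^2


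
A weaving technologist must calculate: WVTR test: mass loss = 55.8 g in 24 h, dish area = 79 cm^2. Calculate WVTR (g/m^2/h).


Formula: WVTR = mass_loss / (area * time)
Step 1: Convert area: 79 cm^2 = 0.0079 m^2
Step 2: WVTR = 55.8 g / (0.0079 m^2 * 24 h)
Step 3: WVTR = 55.8 / 0.1896 = 294.3 g/m^2/h

294.3 g/m^2/h


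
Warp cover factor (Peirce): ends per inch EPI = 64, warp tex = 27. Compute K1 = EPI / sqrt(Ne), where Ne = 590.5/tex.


Formula: K1 = EPI / sqrt(Ne), with Ne = 590.5 / tex_warp
Step 1: Ne = 590.5 / 27 = 21.87
Step 2: sqrt(Ne) = sqrt(21.87) = 4.6765
Step 3: K1 = 64 / 4.6765 = 13.7

13.7


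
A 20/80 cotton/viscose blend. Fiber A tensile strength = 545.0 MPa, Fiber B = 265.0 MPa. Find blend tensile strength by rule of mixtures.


Formula: Blend property = (fraction_A * property_A) + (fraction_B * property_B)
Step 1: Contribution A = 20/100 * 545.0 MPa = 109.0 MPa
Step 2: Contribution B = 80/100 * 265.0 MPa = 212.0 MPa
Step 3: Blend tensile strength = 109.0 + 212.0 = 321.0 MPa

321.0 MPa


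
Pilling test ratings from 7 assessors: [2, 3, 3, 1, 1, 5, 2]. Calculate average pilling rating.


Formula: Mean = sum / count
Sum = 2 + 3 + 3 + 1 + 1 + 5 + 2 = 17
Mean = 17 / 7 = 2.4

2.4


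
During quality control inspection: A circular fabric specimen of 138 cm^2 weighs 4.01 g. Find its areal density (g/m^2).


Formula: GSM = mass_g / area_m2
Step 1: Convert area: 138 cm^2 = 138 / 10000 = 0.0138 m^2
Step 2: GSM = 4.01 g / 0.0138 m^2 = 290.6 g/m^2

290.6 g/m^2


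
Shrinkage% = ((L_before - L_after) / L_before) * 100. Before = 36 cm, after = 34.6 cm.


Formula: Shrinkage% = ((L_before - L_after) / L_before) * 100
Step 1: Shrinkage = 36 - 34.6 = 1.4 cm
Step 2: Shrinkage% = (1.4 / 36) * 100
Step 3: Shrinkage% = 0.038889 * 100 = 3.8889% ≈ 3.9%

3.9%


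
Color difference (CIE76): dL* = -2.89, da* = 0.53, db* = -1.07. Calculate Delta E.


Formula: Delta E = sqrt(dL*^2 + da*^2 + db*^2)
Step 1: dL*^2 = (-2.89)^2 = 8.3521
Step 2: da*^2 = 0.53^2 = 0.2809
Step 3: db*^2 = (-1.07)^2 = 1.1449
Step 4: Sum = 8.3521 + 0.2809 + 1.1449 = 9.7779
Step 5: Delta E = sqrt(9.7779) = 3.13

3.13 Delta E


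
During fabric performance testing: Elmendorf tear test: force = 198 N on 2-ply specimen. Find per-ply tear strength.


Formula: Per-ply strength = Total force / Number of plies
Per-ply = 198 N / 2
Per-ply = 99 N

99 N


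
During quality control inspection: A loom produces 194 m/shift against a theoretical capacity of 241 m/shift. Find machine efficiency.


Formula: Efficiency% = (Actual output / Theoretical output) * 100
Efficiency% = (194 / 241) * 100
Efficiency% = 0.804979 * 100 = 80.4979% ≈ 80.5%

80.5%


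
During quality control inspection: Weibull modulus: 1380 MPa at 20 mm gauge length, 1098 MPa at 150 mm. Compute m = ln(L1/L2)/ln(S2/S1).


Formula: m = ln(L1/L2) / ln(S2/S1)
Step 1: ln(L1/L2) = ln(20/150) = -2.01490
Step 2: S2/S1 = 1098/1380 = 0.79565
Step 3: ln(S2/S1) = ln(0.79565) = -0.22860
Step 4: m = -2.01490 / -0.22860 = 8.81

8.81 (Weibull m)


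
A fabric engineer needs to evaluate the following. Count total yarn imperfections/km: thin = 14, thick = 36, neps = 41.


Formula: Total = thin places + thick places + neps
Total = 14 + 36 + 41
Total = 91 imperfections/km

91 imperfections/km


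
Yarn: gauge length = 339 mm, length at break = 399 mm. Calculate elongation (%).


Formula: Elongation (%) = ((L_break - L0) / L0) * 100
Step 1: Extension = 399 - 339 = 60 mm
Step 2: Elongation = (60 / 339) * 100
Step 3: Elongation = 0.176991 * 100 = 17.6991% ≈ 17.7%

17.7%


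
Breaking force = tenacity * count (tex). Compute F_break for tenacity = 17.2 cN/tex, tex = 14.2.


Formula: Breaking force = Tenacity * Linear density
F = 17.2 cN/tex * 14.2 tex
F = 244.24 cN

244.24 cN


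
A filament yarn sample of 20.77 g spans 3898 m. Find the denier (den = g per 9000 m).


Formula: den = (mass_g / length_m) * 9000
Substituting: den = (20.77 / 3898) * 9000
Intermediate: 20.77 / 3898 = 0.00532837 g/m
den = 0.00532837 * 9000 = 48.0 denier

48.0 denier


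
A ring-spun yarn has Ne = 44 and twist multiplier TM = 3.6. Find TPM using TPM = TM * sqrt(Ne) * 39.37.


Formula: TPM = TM * sqrt(Ne) * 39.37
Step 1: sqrt(Ne) = sqrt(44) = 6.6332
Step 2: TM * sqrt(Ne) = 3.6 * 6.6332 = 23.8795
Step 3: TPM = 23.8795 * 39.37 = 940 twists/m

940 twists/m


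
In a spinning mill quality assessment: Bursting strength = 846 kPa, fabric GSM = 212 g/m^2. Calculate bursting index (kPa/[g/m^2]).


Formula: Bursting Index = Bursting Strength / Fabric GSM
BI = 846 kPa / 212 g/m^2
BI = 3.991 kPa/(g/m^2)

3.991 kPa/(g/m^2)


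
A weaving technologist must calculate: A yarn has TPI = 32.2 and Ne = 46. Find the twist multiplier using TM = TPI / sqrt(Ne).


Formula: TM = TPI / sqrt(Ne)
Step 1: sqrt(Ne) = sqrt(46) = 6.7823
Step 2: TM = 32.2 / 6.7823 = 4.75

4.75 TM


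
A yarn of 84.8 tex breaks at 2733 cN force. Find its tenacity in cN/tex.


Formula: Tenacity = Breaking force / Linear density
Tenacity = 2733 cN / 84.8 tex
Tenacity = 32.23 cN/tex

32.23 cN/tex


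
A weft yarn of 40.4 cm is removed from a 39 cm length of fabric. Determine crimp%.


Formula: Crimp% = ((L_yarn - L_fabric) / L_fabric) * 100
Step 1: Extension = 40.4 - 39 = 1.4 cm
Step 2: Crimp% = (1.4 / 39) * 100
Step 3: Crimp% = 0.035897 * 100 = 3.5897% ≈ 3.6%

3.6%


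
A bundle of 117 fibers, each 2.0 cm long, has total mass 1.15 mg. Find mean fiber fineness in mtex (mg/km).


Formula: fineness (mtex) = mass (mg) / total length (km) = (mass_mg / total_length_m) * 1000
Step 1: Convert fiber length: 2.0 cm = 0.02 m
Step 2: Total fiber length = 117 * 0.02 = 2.34 m
Step 3: Linear density = 1.15 mg / 2.34 m = 0.4915 mg/m
Step 4: fineness = 0.4915 * 1000 = 491.5 mtex

491.5 mtex


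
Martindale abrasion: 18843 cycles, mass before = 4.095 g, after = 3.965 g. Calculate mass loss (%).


Formula: Mass loss% = ((m_before - m_after) / m_before) * 100
Step 1: Mass loss = 4.095 - 3.965 = 0.13 g
Step 2: Ratio = 0.13 / 4.095 = 0.031746
Step 3: Mass loss% = 0.031746 * 100 = 3.1746% ≈ 3.17%

3.17%


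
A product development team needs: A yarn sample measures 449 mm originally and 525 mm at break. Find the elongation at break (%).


Formula: Elongation (%) = ((L_break - L0) / L0) * 100
Step 1: Extension = 525 - 449 = 76 mm
Step 2: Elongation = (76 / 449) * 100
Step 3: Elongation = 0.169265 * 100 = 16.9265% ≈ 16.9%

16.9%


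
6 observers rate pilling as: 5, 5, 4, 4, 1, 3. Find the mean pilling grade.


Formula: Mean = sum / count
Sum = 5 + 5 + 4 + 4 + 1 + 3 = 22
Mean = 22 / 6 = 3.7

3.7


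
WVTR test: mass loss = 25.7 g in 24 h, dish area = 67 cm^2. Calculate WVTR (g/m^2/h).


Formula: WVTR = mass_loss / (area * time)
Step 1: Convert area: 67 cm^2 = 0.0067 m^2
Step 2: WVTR = 25.7 g / (0.0067 m^2 * 24 h)
Step 3: WVTR = 25.7 / 0.1608 = 159.8 g/m^2/h

159.8 g/m^2/h


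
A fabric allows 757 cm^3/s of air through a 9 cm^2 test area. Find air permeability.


Formula: Air Permeability = Airflow / Test Area
AP = 757 cm^3/s / 9 cm^2
AP = 84.1 cm^3/s/cm^2

84.1 cm^3/s/cm^2


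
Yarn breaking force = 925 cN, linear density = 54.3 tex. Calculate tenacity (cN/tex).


Formula: Tenacity = Breaking force / Linear density
Tenacity = 925 cN / 54.3 tex
Tenacity = 17.03 cN/tex

17.03 cN/tex


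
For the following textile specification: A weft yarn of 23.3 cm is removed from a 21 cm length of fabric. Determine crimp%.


Formula: Crimp% = ((L_yarn - L_fabric) / L_fabric) * 100
Step 1: Extension = 23.3 - 21 = 2.3 cm
Step 2: Crimp% = (2.3 / 21) * 100
Step 3: Crimp% = 0.109524 * 100 = 10.9524% ≈ 11.0%

11.0%


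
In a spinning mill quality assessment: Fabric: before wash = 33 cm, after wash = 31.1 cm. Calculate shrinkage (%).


Formula: Shrinkage% = ((L_before - L_after) / L_before) * 100
Step 1: Shrinkage = 33 - 31.1 = 1.9 cm
Step 2: Shrinkage% = (1.9 / 33) * 100
Step 3: Shrinkage% = 0.057576 * 100 = 5.7576% ≈ 5.8%

5.8%


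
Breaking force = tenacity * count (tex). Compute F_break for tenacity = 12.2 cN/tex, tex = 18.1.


Formula: Breaking force = Tenacity * Linear density
F = 12.2 cN/tex * 18.1 tex
F = 220.82 cN

220.82 cN


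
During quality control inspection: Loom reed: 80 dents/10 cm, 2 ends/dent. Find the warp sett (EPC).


Formula: EPC = (dents per 10 cm * ends per dent) / 10
Step 1: Total ends per 10 cm = 80 * 2 = 160
Step 2: EPC = 160 / 10 = 16.0 ends/cm

16.0 ends/cm


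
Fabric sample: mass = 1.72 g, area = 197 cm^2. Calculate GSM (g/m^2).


Formula: GSM = mass_g / area_m2
Step 1: Convert area: 197 cm^2 = 197 / 10000 = 0.0197 m^2
Step 2: GSM = 1.72 g / 0.0197 m^2 = 87.3 g/m^2

87.3 g/m^2


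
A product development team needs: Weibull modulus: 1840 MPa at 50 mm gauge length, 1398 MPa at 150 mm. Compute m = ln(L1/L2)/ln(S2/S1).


Formula: m = ln(L1/L2) / ln(S2/S1)
Step 1: ln(L1/L2) = ln(50/150) = -1.09861
Step 2: S2/S1 = 1398/1840 = 0.75978
Step 3: ln(S2/S1) = ln(0.75978) = -0.27473
Step 4: m = -1.09861 / -0.27473 = 4.00

4.00 (Weibull m)


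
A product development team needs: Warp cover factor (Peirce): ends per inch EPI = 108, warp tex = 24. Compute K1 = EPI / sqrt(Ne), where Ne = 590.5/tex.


Formula: K1 = EPI / sqrt(Ne), with Ne = 590.5 / tex_warp
Step 1: Ne = 590.5 / 24 = 24.604
Step 2: sqrt(Ne) = sqrt(24.604) = 4.9602
Step 3: K1 = 108 / 4.9602 = 21.8

21.8


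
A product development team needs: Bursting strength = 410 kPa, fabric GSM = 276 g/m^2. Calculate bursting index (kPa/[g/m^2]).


Formula: Bursting Index = Bursting Strength / Fabric GSM
BI = 410 kPa / 276 g/m^2
BI = 1.486 kPa/(g/m^2)

1.486 kPa/(g/m^2)


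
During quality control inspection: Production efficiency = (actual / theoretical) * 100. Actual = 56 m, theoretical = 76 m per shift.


Formula: Efficiency% = (Actual output / Theoretical output) * 100
Efficiency% = (56 / 76) * 100
Efficiency% = 0.736842 * 100 = 73.6842% ≈ 73.7%

73.7%


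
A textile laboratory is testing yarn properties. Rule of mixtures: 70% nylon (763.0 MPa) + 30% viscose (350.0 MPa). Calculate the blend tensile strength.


Formula: Blend property = (fraction_A * property_A) + (fraction_B * property_B)
Step 1: Contribution A = 70/100 * 763.0 MPa = 534.1 MPa
Step 2: Contribution B = 30/100 * 350.0 MPa = 105.0 MPa
Step 3: Blend tensile strength = 534.1 + 105.0 = 639.1 MPa

639.1 MPa


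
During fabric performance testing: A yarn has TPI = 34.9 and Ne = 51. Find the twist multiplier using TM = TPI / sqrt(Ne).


Formula: TM = TPI / sqrt(Ne)
Step 1: sqrt(Ne) = sqrt(51) = 7.1414
Step 2: TM = 34.9 / 7.1414 = 4.89

4.89 TM


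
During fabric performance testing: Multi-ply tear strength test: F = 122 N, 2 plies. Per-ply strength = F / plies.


Formula: Per-ply strength = Total force / Number of plies
Per-ply = 122 N / 2
Per-ply = 61 N

61 N


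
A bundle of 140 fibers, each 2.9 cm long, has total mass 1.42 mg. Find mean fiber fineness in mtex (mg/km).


Formula: fineness (mtex) = mass (mg) / total length (km) = (mass_mg / total_length_m) * 1000
Step 1: Convert fiber length: 2.9 cm = 0.029 m
Step 2: Total fiber length = 140 * 0.029 = 4.06 m
Step 3: Linear density = 1.42 mg / 4.06 m = 0.3498 mg/m
Step 4: fineness = 0.3498 * 1000 = 349.8 mtex

349.8 mtex


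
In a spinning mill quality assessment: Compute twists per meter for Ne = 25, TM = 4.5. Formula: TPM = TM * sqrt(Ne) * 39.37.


Formula: TPM = TM * sqrt(Ne) * 39.37
Step 1: sqrt(Ne) = sqrt(25) = 5
Step 2: TM * sqrt(Ne) = 4.5 * 5 = 22.5
Step 3: TPM = 22.5 * 39.37 = 886 twists/m

886 twists/m


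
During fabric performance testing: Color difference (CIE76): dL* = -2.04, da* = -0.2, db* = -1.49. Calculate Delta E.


Formula: Delta E = sqrt(dL*^2 + da*^2 + db*^2)
Step 1: dL*^2 = (-2.04)^2 = 4.1616
Step 2: da*^2 = (-0.2)^2 = 0.04
Step 3: db*^2 = (-1.49)^2 = 2.2201
Step 4: Sum = 4.1616 + 0.04 + 2.2201 = 6.4217
Step 5: Delta E = sqrt(6.4217) = 2.53

2.53 Delta E


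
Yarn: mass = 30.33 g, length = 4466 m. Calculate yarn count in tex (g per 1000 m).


Formula: Tex = (mass_g / length_m) * 1000
Substituting: Tex = (30.33 / 4466) * 1000
Intermediate: 30.33 / 4466 = 0.00679131 g/m
Tex = 0.00679131 * 1000 = 6.79 tex

6.79 tex


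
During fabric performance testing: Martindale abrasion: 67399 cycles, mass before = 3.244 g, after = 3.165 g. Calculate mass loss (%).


Formula: Mass loss% = ((m_before - m_after) / m_before) * 100
Step 1: Mass loss = 3.244 - 3.165 = 0.079 g
Step 2: Ratio = 0.079 / 3.244 = 0.0243527
Step 3: Mass loss% = 0.0243527 * 100 = 2.43527% ≈ 2.44%

2.44%


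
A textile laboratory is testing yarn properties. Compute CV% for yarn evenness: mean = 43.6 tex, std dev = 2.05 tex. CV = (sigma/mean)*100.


Formula: CV% = (standard deviation / mean) * 100
Step 1: Ratio = 2.05 / 43.6 = 0.047018
Step 2: CV% = 0.047018 * 100 = 4.7018% ≈ 4.7%

4.7%


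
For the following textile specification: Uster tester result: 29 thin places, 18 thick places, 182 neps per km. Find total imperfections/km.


Formula: Total = thin places + thick places + neps
Total = 29 + 18 + 182
Total = 229 imperfections/km

229 imperfections/km


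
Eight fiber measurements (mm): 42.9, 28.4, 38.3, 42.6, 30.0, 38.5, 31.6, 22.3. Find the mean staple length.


Formula: Mean = sum of lengths / count
Sum = 42.9 + 28.4 + 38.3 + 42.6 + 30.0 + 38.5 + 31.6 + 22.3
Sum = 274.6 mm
Mean = 274.6 / 8 = 34.33 mm

34.33 mm


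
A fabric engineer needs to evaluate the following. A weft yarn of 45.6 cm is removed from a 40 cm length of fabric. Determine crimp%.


Formula: Crimp% = ((L_yarn - L_fabric) / L_fabric) * 100
Step 1: Extension = 45.6 - 40 = 5.6 cm
Step 2: Crimp% = (5.6 / 40) * 100
Step 3: Crimp% = 0.14 * 100 = 14.0%

14.0%


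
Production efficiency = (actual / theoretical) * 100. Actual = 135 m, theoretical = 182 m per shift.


Formula: Efficiency% = (Actual output / Theoretical output) * 100
Efficiency% = (135 / 182) * 100
Efficiency% = 0.741758 * 100 = 74.1758% ≈ 74.2%

74.2%


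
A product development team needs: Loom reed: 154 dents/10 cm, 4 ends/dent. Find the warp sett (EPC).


Formula: EPC = (dents per 10 cm * ends per dent) / 10
Step 1: Total ends per 10 cm = 154 * 4 = 616
Step 2: EPC = 616 / 10 = 61.6 ends/cm

61.6 ends/cm


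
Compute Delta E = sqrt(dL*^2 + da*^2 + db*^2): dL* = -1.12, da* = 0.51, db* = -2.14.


Formula: Delta E = sqrt(dL*^2 + da*^2 + db*^2)
Step 1: dL*^2 = (-1.12)^2 = 1.2544
Step 2: da*^2 = 0.51^2 = 0.2601
Step 3: db*^2 = (-2.14)^2 = 4.5796
Step 4: Sum = 1.2544 + 0.2601 + 4.5796 = 6.0941
Step 5: Delta E = sqrt(6.0941) = 2.47

2.47 Delta E


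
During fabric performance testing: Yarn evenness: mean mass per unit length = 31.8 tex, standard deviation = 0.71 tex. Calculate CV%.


Formula: CV% = (standard deviation / mean) * 100
Step 1: Ratio = 0.71 / 31.8 = 0.022327
Step 2: CV% = 0.022327 * 100 = 2.2327% ≈ 2.2%

2.2%


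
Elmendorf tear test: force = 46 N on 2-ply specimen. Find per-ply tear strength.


Formula: Per-ply strength = Total force / Number of plies
Per-ply = 46 N / 2
Per-ply = 23 N

23 N


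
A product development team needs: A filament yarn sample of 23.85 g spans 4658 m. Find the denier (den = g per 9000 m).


Formula: den = (mass_g / length_m) * 9000
Substituting: den = (23.85 / 4658) * 9000
Intermediate: 23.85 / 4658 = 0.00512022 g/m
den = 0.00512022 * 9000 = 46.1 denier

46.1 denier


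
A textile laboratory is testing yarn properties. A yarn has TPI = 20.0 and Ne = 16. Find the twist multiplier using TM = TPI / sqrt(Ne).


Formula: TM = TPI / sqrt(Ne)
Step 1: sqrt(Ne) = sqrt(16) = 4
Step 2: TM = 20.0 / 4 = 5.00

5.00 TM


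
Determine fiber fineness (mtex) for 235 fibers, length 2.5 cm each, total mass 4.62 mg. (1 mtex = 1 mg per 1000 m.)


Formula: fineness (mtex) = mass (mg) / total length (km) = (mass_mg / total_length_m) * 1000
Step 1: Convert fiber length: 2.5 cm = 0.025 m
Step 2: Total fiber length = 235 * 0.025 = 5.875 m
Step 3: Linear density = 4.62 mg / 5.875 m = 0.7864 mg/m
Step 4: fineness = 0.7864 * 1000 = 786.4 mtex

786.4 mtex


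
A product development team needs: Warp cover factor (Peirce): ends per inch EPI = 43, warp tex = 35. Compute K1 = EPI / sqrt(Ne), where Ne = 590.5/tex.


Formula: K1 = EPI / sqrt(Ne), with Ne = 590.5 / tex_warp
Step 1: Ne = 590.5 / 35 = 16.871
Step 2: sqrt(Ne) = sqrt(16.871) = 4.1074
Step 3: K1 = 43 / 4.1074 = 10.5

10.5


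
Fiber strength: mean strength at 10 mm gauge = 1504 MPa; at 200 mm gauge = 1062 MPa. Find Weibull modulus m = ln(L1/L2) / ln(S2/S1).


Formula: m = ln(L1/L2) / ln(S2/S1)
Step 1: ln(L1/L2) = ln(10/200) = -2.99573
Step 2: S2/S1 = 1062/1504 = 0.70612
Step 3: ln(S2/S1) = ln(0.70612) = -0.34797
Step 4: m = -2.99573 / -0.34797 = 8.61

8.61 (Weibull m)


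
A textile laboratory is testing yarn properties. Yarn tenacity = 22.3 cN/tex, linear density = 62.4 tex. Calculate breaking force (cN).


Formula: Breaking force = Tenacity * Linear density
F = 22.3 cN/tex * 62.4 tex
F = 1391.52 cN

1391.52 cN


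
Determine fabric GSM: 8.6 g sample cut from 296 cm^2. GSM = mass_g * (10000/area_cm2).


Formula: GSM = mass_g / area_m2
Step 1: Convert area: 296 cm^2 = 296 / 10000 = 0.0296 m^2
Step 2: GSM = 8.6 g / 0.0296 m^2 = 290.5 g/m^2

290.5 g/m^2


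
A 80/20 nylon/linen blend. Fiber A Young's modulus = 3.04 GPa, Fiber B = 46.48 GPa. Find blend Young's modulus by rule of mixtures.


Formula: Blend property = (fraction_A * property_A) + (fraction_B * property_B)
Step 1: Contribution A = 80/100 * 3.04 GPa = 2.432 GPa
Step 2: Contribution B = 20/100 * 46.48 GPa = 9.296 GPa
Step 3: Blend Young's modulus = 2.432 + 9.296 = 11.728 GPa

11.728 GPa


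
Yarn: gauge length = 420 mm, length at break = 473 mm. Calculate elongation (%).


Formula: Elongation (%) = ((L_break - L0) / L0) * 100
Step 1: Extension = 473 - 420 = 53 mm
Step 2: Elongation = (53 / 420) * 100
Step 3: Elongation = 0.12619 * 100 = 12.619% ≈ 12.6%

12.6%


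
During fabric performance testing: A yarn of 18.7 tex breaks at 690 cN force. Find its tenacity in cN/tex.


Formula: Tenacity = Breaking force / Linear density
Tenacity = 690 cN / 18.7 tex
Tenacity = 36.90 cN/tex

36.90 cN/tex


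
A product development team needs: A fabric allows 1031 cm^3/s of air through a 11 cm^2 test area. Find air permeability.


Formula: Air Permeability = Airflow / Test Area
AP = 1031 cm^3/s / 11 cm^2
AP = 93.7 cm^3/s/cm^2

93.7 cm^3/s/cm^2


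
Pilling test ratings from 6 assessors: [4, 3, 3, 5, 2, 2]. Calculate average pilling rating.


Formula: Mean = sum / count
Sum = 4 + 3 + 3 + 5 + 2 + 2 = 19
Mean = 19 / 6 = 3.2

3.2


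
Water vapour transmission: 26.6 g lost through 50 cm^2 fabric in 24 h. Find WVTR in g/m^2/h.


Formula: WVTR = mass_loss / (area * time)
Step 1: Convert area: 50 cm^2 = 0.005 m^2
Step 2: WVTR = 26.6 g / (0.005 m^2 * 24 h)
Step 3: WVTR = 26.6 / 0.12 = 221.7 g/m^2/h

221.7 g/m^2/h


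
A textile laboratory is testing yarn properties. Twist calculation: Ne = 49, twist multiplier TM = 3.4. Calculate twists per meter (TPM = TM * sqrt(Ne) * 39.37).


Formula: TPM = TM * sqrt(Ne) * 39.37
Step 1: sqrt(Ne) = sqrt(49) = 7
Step 2: TM * sqrt(Ne) = 3.4 * 7 = 23.8
Step 3: TPM = 23.8 * 39.37 = 937 twists/m

937 twists/m


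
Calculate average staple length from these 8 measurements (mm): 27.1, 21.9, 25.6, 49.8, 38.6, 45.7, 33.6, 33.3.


Formula: Mean = sum of lengths / count
Sum = 27.1 + 21.9 + 25.6 + 49.8 + 38.6 + 45.7 + 33.6 + 33.3
Sum = 275.6 mm
Mean = 275.6 / 8 = 34.45 mm

34.45 mm


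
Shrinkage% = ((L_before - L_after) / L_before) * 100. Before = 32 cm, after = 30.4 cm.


Formula: Shrinkage% = ((L_before - L_after) / L_before) * 100
Step 1: Shrinkage = 32 - 30.4 = 1.6 cm
Step 2: Shrinkage% = (1.6 / 32) * 100
Step 3: Shrinkage% = 0.05 * 100 = 5.0%

5.0%


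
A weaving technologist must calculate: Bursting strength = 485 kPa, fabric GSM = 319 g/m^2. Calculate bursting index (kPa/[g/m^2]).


Formula: Bursting Index = Bursting Strength / Fabric GSM
BI = 485 kPa / 319 g/m^2
BI = 1.520 kPa/(g/m^2)

1.520 kPa/(g/m^2)


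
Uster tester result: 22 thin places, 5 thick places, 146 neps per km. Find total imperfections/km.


Formula: Total = thin places + thick places + neps
Total = 22 + 5 + 146
Total = 173 imperfections/km

173 imperfections/km


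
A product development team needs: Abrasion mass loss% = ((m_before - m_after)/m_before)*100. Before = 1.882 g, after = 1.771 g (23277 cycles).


Formula: Mass loss% = ((m_before - m_after) / m_before) * 100
Step 1: Mass loss = 1.882 - 1.771 = 0.111 g
Step 2: Ratio = 0.111 / 1.882 = 0.0589798
Step 3: Mass loss% = 0.0589798 * 100 = 5.89798% ≈ 5.90%

5.90%


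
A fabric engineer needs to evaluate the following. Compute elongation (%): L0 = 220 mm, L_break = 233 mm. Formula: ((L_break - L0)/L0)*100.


Formula: Elongation (%) = ((L_break - L0) / L0) * 100
Step 1: Extension = 233 - 220 = 13 mm
Step 2: Elongation = (13 / 220) * 100
Step 3: Elongation = 0.059091 * 100 = 5.9091% ≈ 5.9%

5.9%


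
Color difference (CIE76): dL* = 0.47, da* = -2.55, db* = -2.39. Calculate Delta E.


Formula: Delta E = sqrt(dL*^2 + da*^2 + db*^2)
Step 1: dL*^2 = 0.47^2 = 0.2209
Step 2: da*^2 = (-2.55)^2 = 6.5025
Step 3: db*^2 = (-2.39)^2 = 5.7121
Step 4: Sum = 0.2209 + 6.5025 + 5.7121 = 12.4355
Step 5: Delta E = sqrt(12.4355) = 3.53

3.53 Delta E


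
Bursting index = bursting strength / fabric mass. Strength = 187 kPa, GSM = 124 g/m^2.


Formula: Bursting Index = Bursting Strength / Fabric GSM
BI = 187 kPa / 124 g/m^2
BI = 1.508 kPa/(g/m^2)

1.508 kPa/(g/m^2)


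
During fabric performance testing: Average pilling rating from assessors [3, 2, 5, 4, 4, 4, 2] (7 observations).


Formula: Mean = sum / count
Sum = 3 + 2 + 5 + 4 + 4 + 4 + 2 = 24
Mean = 24 / 7 = 3.4

3.4


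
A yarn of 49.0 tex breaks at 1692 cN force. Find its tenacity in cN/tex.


Formula: Tenacity = Breaking force / Linear density
Tenacity = 1692 cN / 49.0 tex
Tenacity = 34.53 cN/tex

34.53 cN/tex


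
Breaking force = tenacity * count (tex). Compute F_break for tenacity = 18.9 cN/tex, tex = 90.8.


Formula: Breaking force = Tenacity * Linear density
F = 18.9 cN/tex * 90.8 tex
F = 1716.12 cN

1716.12 cN


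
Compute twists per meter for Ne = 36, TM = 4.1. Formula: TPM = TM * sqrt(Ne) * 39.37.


Formula: TPM = TM * sqrt(Ne) * 39.37
Step 1: sqrt(Ne) = sqrt(36) = 6
Step 2: TM * sqrt(Ne) = 4.1 * 6 = 24.6
Step 3: TPM = 24.6 * 39.37 = 969 twists/m

969 twists/m


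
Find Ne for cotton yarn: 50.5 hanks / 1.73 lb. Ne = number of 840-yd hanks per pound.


Formula: Ne = hanks / mass_lb
Substituting: Ne = 50.5 / 1.73
Ne = 29.2

29.2 Ne


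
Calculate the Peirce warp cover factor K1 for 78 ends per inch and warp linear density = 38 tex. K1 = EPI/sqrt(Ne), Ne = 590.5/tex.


Formula: K1 = EPI / sqrt(Ne), with Ne = 590.5 / tex_warp
Step 1: Ne = 590.5 / 38 = 15.539
Step 2: sqrt(Ne) = sqrt(15.539) = 3.942
Step 3: K1 = 78 / 3.942 = 19.8

19.8


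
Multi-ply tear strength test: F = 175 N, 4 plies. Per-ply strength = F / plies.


Formula: Per-ply strength = Total force / Number of plies
Per-ply = 175 N / 4
Per-ply = 43.75 N

43.75 N


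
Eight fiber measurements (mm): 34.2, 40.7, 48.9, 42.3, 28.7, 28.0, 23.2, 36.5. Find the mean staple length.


Formula: Mean = sum of lengths / count
Sum = 34.2 + 40.7 + 48.9 + 42.3 + 28.7 + 28.0 + 23.2 + 36.5
Sum = 282.5 mm
Mean = 282.5 / 8 = 35.31 mm

35.31 mm


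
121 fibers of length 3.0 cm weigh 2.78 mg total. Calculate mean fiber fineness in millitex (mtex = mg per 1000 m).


Formula: fineness (mtex) = mass (mg) / total length (km) = (mass_mg / total_length_m) * 1000
Step 1: Convert fiber length: 3.0 cm = 0.03 m
Step 2: Total fiber length = 121 * 0.03 = 3.63 m
Step 3: Linear density = 2.78 mg / 3.63 m = 0.7658 mg/m
Step 4: fineness = 0.7658 * 1000 = 765.8 mtex

765.8 mtex


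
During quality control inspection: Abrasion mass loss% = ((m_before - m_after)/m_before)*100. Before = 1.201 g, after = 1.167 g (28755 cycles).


Formula: Mass loss% = ((m_before - m_after) / m_before) * 100
Step 1: Mass loss = 1.201 - 1.167 = 0.034 g
Step 2: Ratio = 0.034 / 1.201 = 0.0283097
Step 3: Mass loss% = 0.0283097 * 100 = 2.83097% ≈ 2.83%

2.83%


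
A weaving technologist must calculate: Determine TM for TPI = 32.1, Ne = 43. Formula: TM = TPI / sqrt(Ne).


Formula: TM = TPI / sqrt(Ne)
Step 1: sqrt(Ne) = sqrt(43) = 6.5574
Step 2: TM = 32.1 / 6.5574 = 4.90

4.90 TM


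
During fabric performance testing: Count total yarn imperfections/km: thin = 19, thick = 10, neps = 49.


Formula: Total = thin places + thick places + neps
Total = 19 + 10 + 49
Total = 78 imperfections/km

78 imperfections/km


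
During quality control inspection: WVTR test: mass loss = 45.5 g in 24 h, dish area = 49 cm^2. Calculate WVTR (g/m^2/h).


Formula: WVTR = mass_loss / (area * time)
Step 1: Convert area: 49 cm^2 = 0.0049 m^2
Step 2: WVTR = 45.5 g / (0.0049 m^2 * 24 h)
Step 3: WVTR = 45.5 / 0.1176 = 386.9 g/m^2/h

386.9 g/m^2/h


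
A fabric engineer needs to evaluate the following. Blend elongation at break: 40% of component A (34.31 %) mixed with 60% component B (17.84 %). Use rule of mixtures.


Formula: Blend property = (fraction_A * property_A) + (fraction_B * property_B)
Step 1: Contribution A = 40/100 * 34.31 % = 13.724 %
Step 2: Contribution B = 60/100 * 17.84 % = 10.704 %
Step 3: Blend elongation at break = 13.724 + 10.704 = 24.428 %

24.428 %


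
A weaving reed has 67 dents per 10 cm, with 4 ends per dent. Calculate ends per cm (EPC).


Formula: EPC = (dents per 10 cm * ends per dent) / 10
Step 1: Total ends per 10 cm = 67 * 4 = 268
Step 2: EPC = 268 / 10 = 26.8 ends/cm

26.8 ends/cm


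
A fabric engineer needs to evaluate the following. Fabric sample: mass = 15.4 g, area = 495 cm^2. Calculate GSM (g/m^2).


Formula: GSM = mass_g / area_m2
Step 1: Convert area: 495 cm^2 = 495 / 10000 = 0.0495 m^2
Step 2: GSM = 15.4 g / 0.0495 m^2 = 311.1 g/m^2

311.1 g/m^2


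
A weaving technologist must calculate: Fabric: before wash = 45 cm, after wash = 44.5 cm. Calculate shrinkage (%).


Formula: Shrinkage% = ((L_before - L_after) / L_before) * 100
Step 1: Shrinkage = 45 - 44.5 = 0.5 cm
Step 2: Shrinkage% = (0.5 / 45) * 100
Step 3: Shrinkage% = 0.011111 * 100 = 1.1111% ≈ 1.1%

1.1%


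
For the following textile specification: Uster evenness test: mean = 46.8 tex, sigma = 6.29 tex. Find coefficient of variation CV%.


Formula: CV% = (standard deviation / mean) * 100
Step 1: Ratio = 6.29 / 46.8 = 0.134402
Step 2: CV% = 0.134402 * 100 = 13.4402% ≈ 13.4%

13.4%


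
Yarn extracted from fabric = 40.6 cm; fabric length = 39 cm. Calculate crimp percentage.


Formula: Crimp% = ((L_yarn - L_fabric) / L_fabric) * 100
Step 1: Extension = 40.6 - 39 = 1.6 cm
Step 2: Crimp% = (1.6 / 39) * 100
Step 3: Crimp% = 0.041026 * 100 = 4.1026% ≈ 4.1%

4.1%


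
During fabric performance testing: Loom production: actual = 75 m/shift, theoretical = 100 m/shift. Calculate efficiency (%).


Formula: Efficiency% = (Actual output / Theoretical output) * 100
Efficiency% = (75 / 100) * 100
Efficiency% = 0.75 * 100 = 75.0%

75.0%


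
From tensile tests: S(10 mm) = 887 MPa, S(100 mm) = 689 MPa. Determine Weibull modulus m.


Formula: m = ln(L1/L2) / ln(S2/S1)
Step 1: ln(L1/L2) = ln(10/100) = -2.30259
Step 2: S2/S1 = 689/887 = 0.77678
Step 3: ln(S2/S1) = ln(0.77678) = -0.25260
Step 4: m = -2.30259 / -0.25260 = 9.12

9.12 (Weibull m)


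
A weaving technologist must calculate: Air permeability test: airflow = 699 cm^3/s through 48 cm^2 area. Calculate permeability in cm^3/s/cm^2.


Formula: Air Permeability = Airflow / Test Area
AP = 699 cm^3/s / 48 cm^2
AP = 14.6 cm^3/s/cm^2

14.6 cm^3/s/cm^2


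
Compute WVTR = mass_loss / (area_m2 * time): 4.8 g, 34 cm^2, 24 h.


Formula: WVTR = mass_loss / (area * time)
Step 1: Convert area: 34 cm^2 = 0.0034 m^2
Step 2: WVTR = 4.8 g / (0.0034 m^2 * 24 h)
Step 3: WVTR = 4.8 / 0.0816 = 58.8 g/m^2/h

58.8 g/m^2/h


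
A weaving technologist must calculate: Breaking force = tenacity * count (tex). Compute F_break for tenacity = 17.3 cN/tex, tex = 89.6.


Formula: Breaking force = Tenacity * Linear density
F = 17.3 cN/tex * 89.6 tex
F = 1550.08 cN

1550.08 cN


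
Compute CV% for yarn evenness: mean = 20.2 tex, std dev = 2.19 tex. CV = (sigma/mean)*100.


Formula: CV% = (standard deviation / mean) * 100
Step 1: Ratio = 2.19 / 20.2 = 0.108416
Step 2: CV% = 0.108416 * 100 = 10.8416% ≈ 10.8%

10.8%


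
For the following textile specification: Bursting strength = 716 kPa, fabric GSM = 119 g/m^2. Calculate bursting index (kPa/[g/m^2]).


Formula: Bursting Index = Bursting Strength / Fabric GSM
BI = 716 kPa / 119 g/m^2
BI = 6.017 kPa/(g/m^2)

6.017 kPa/(g/m^2)


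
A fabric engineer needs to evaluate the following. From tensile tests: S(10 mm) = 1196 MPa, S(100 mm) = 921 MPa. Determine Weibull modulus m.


Formula: m = ln(L1/L2) / ln(S2/S1)
Step 1: ln(L1/L2) = ln(10/100) = -2.30259
Step 2: S2/S1 = 921/1196 = 0.77007
Step 3: ln(S2/S1) = ln(0.77007) = -0.26127
Step 4: m = -2.30259 / -0.26127 = 8.81

8.81 (Weibull m)


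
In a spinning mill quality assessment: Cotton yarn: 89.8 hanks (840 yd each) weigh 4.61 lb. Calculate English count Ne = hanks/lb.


Formula: Ne = hanks / mass_lb
Substituting: Ne = 89.8 / 4.61
Ne = 19.5

19.5 Ne


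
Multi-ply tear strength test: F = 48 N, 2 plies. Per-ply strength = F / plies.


Formula: Per-ply strength = Total force / Number of plies
Per-ply = 48 N / 2
Per-ply = 24 N

24 N


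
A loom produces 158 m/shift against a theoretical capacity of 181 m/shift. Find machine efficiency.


Formula: Efficiency% = (Actual output / Theoretical output) * 100
Efficiency% = (158 / 181) * 100
Efficiency% = 0.872928 * 100 = 87.2928% ≈ 87.3%

87.3%


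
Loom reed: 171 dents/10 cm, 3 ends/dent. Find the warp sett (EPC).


Formula: EPC = (dents per 10 cm * ends per dent) / 10
Step 1: Total ends per 10 cm = 171 * 3 = 513
Step 2: EPC = 513 / 10 = 51.3 ends/cm

51.3 ends/cm


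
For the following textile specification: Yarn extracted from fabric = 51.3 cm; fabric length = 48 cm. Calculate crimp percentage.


Formula: Crimp% = ((L_yarn - L_fabric) / L_fabric) * 100
Step 1: Extension = 51.3 - 48 = 3.3 cm
Step 2: Crimp% = (3.3 / 48) * 100
Step 3: Crimp% = 0.06875 * 100 = 6.875% ≈ 6.9%

6.9%


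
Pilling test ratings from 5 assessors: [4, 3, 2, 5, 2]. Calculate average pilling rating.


Formula: Mean = sum / count
Sum = 4 + 3 + 2 + 5 + 2 = 16
Mean = 16 / 5 = 3.2

3.2


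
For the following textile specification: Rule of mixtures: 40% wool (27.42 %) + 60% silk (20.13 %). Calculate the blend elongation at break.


Formula: Blend property = (fraction_A * property_A) + (fraction_B * property_B)
Step 1: Contribution A = 40/100 * 27.42 % = 10.968 %
Step 2: Contribution B = 60/100 * 20.13 % = 12.078 %
Step 3: Blend elongation at break = 10.968 + 12.078 = 23.046 %

23.046 %


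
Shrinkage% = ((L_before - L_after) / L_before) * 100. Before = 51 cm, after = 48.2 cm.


Formula: Shrinkage% = ((L_before - L_after) / L_before) * 100
Step 1: Shrinkage = 51 - 48.2 = 2.8 cm
Step 2: Shrinkage% = (2.8 / 51) * 100
Step 3: Shrinkage% = 0.054902 * 100 = 5.4902% ≈ 5.5%

5.5%


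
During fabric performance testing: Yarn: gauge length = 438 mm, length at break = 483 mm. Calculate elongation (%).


Formula: Elongation (%) = ((L_break - L0) / L0) * 100
Step 1: Extension = 483 - 438 = 45 mm
Step 2: Elongation = (45 / 438) * 100
Step 3: Elongation = 0.10274 * 100 = 10.274% ≈ 10.3%

10.3%


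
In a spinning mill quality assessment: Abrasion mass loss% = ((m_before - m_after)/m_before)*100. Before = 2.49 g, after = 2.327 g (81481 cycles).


Formula: Mass loss% = ((m_before - m_after) / m_before) * 100
Step 1: Mass loss = 2.49 - 2.327 = 0.163 g
Step 2: Ratio = 0.163 / 2.49 = 0.0654618
Step 3: Mass loss% = 0.0654618 * 100 = 6.54618% ≈ 6.55%

6.55%


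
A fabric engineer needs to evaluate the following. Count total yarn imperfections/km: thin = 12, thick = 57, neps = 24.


Formula: Total = thin places + thick places + neps
Total = 12 + 57 + 24
Total = 93 imperfections/km

93 imperfections/km


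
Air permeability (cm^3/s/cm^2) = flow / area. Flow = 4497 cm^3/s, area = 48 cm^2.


Formula: Air Permeability = Airflow / Test Area
AP = 4497 cm^3/s / 48 cm^2
AP = 93.7 cm^3/s/cm^2

93.7 cm^3/s/cm^2


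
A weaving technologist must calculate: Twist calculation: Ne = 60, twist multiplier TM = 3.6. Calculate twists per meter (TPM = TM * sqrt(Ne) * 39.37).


Formula: TPM = TM * sqrt(Ne) * 39.37
Step 1: sqrt(Ne) = sqrt(60) = 7.746
Step 2: TM * sqrt(Ne) = 3.6 * 7.746 = 27.8856
Step 3: TPM = 27.8856 * 39.37 = 1098 twists/m

1098 twists/m


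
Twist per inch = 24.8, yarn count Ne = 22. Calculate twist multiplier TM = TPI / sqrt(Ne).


Formula: TM = TPI / sqrt(Ne)
Step 1: sqrt(Ne) = sqrt(22) = 4.6904
Step 2: TM = 24.8 / 4.6904 = 5.29

5.29 TM


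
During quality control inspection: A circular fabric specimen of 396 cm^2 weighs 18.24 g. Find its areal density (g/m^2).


Formula: GSM = mass_g / area_m2
Step 1: Convert area: 396 cm^2 = 396 / 10000 = 0.0396 m^2
Step 2: GSM = 18.24 g / 0.0396 m^2 = 460.6 g/m^2

460.6 g/m^2


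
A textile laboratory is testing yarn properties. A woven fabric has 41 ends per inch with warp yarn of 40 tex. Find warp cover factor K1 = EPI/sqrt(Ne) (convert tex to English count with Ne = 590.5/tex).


Formula: K1 = EPI / sqrt(Ne), with Ne = 590.5 / tex_warp
Step 1: Ne = 590.5 / 40 = 14.763
Step 2: sqrt(Ne) = sqrt(14.763) = 3.8423
Step 3: K1 = 41 / 3.8423 = 10.7

10.7


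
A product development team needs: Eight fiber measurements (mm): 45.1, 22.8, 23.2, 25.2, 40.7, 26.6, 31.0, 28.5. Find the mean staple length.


Formula: Mean = sum of lengths / count
Sum = 45.1 + 22.8 + 23.2 + 25.2 + 40.7 + 26.6 + 31.0 + 28.5
Sum = 243.1 mm
Mean = 243.1 / 8 = 30.39 mm

30.39 mm


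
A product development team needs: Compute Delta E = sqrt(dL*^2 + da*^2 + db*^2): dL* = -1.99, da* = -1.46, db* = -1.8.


Formula: Delta E = sqrt(dL*^2 + da*^2 + db*^2)
Step 1: dL*^2 = (-1.99)^2 = 3.9601
Step 2: da*^2 = (-1.46)^2 = 2.1316
Step 3: db*^2 = (-1.8)^2 = 3.24
Step 4: Sum = 3.9601 + 2.1316 + 3.24 = 9.3317
Step 5: Delta E = sqrt(9.3317) = 3.05

3.05 Delta E


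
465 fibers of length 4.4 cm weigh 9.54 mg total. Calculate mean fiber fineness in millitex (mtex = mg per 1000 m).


Formula: fineness (mtex) = mass (mg) / total length (km) = (mass_mg / total_length_m) * 1000
Step 1: Convert fiber length: 4.4 cm = 0.044 m
Step 2: Total fiber length = 465 * 0.044 = 20.46 m
Step 3: Linear density = 9.54 mg / 20.46 m = 0.4663 mg/m
Step 4: fineness = 0.4663 * 1000 = 466.3 mtex

466.3 mtex


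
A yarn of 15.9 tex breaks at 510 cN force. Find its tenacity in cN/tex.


Formula: Tenacity = Breaking force / Linear density
Tenacity = 510 cN / 15.9 tex
Tenacity = 32.08 cN/tex

32.08 cN/tex


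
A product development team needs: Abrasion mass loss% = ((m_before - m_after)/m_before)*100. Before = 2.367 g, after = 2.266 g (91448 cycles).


Formula: Mass loss% = ((m_before - m_after) / m_before) * 100
Step 1: Mass loss = 2.367 - 2.266 = 0.101 g
Step 2: Ratio = 0.101 / 2.367 = 0.04267
Step 3: Mass loss% = 0.04267 * 100 = 4.267% ≈ 4.27%

4.27%


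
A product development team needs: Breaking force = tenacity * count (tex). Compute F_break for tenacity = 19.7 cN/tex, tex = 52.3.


Formula: Breaking force = Tenacity * Linear density
F = 19.7 cN/tex * 52.3 tex
F = 1030.31 cN

1030.31 cN
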